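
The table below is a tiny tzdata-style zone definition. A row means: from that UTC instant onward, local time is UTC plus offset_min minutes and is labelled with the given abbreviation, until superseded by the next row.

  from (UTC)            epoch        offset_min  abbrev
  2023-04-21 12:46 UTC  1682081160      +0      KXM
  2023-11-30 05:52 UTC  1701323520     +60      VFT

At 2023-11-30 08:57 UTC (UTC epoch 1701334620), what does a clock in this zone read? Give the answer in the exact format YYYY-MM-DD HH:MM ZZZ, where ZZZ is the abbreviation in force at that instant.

Query: 2023-11-30 08:57 UTC
Rule 2/2 (VFT, +01:00): 2023-11-30 05:52 UTC ≤ query < +∞
8·60 + 57 + 60 = 597 min
597 = 0·1440 + 597; 597 = 9·60 + 57 → 09:57, same day
→ 2023-11-30 09:57 VFT

2023-11-30 09:57 VFT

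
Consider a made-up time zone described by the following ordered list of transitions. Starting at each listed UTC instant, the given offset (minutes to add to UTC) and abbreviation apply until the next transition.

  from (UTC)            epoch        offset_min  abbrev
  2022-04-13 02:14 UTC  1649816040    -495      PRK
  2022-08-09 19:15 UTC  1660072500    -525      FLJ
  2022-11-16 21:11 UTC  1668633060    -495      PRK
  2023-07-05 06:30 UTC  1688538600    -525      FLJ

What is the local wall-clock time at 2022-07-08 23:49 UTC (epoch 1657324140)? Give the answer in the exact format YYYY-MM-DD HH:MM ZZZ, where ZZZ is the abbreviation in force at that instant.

Query: 2022-07-08 23:49 UTC
Rule 1/4 (PRK, -08:15): 2022-04-13 02:14 UTC ≤ query < 2022-08-09 19:15 UTC
23·60 + 49 - 495 = 934 min
934 = 0·1440 + 934; 934 = 15·60 + 34 → 15:34, same day
→ 2022-07-08 15:34 PRK

2022-07-08 15:34 PRK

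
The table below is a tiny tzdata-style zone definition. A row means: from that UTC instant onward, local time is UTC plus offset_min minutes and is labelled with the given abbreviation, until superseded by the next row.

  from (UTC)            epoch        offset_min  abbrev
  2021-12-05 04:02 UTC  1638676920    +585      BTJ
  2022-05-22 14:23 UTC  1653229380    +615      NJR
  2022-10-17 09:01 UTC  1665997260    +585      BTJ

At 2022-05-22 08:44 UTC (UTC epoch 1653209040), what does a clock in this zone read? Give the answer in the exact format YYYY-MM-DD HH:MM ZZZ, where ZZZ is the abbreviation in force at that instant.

Query: 2022-05-22 08:44 UTC
Rule 1/3 (BTJ, +09:45): 2021-12-05 04:02 UTC ≤ query < 2022-05-22 14:23 UTC
8·60 + 44 + 585 = 1109 min
1109 = 0·1440 + 1109; 1109 = 18·60 + 29 → 18:29, same day
→ 2022-05-22 18:29 BTJ

2022-05-22 18:29 BTJ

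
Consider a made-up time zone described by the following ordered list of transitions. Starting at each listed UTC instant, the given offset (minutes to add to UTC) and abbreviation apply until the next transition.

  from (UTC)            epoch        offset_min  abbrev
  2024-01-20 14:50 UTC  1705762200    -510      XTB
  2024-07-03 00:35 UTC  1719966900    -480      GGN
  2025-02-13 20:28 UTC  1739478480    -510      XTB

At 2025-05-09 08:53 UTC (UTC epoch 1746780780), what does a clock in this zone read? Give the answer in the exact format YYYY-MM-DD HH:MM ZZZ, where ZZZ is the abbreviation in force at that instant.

Query: 2025-05-09 08:53 UTC
Rule 3/3 (XTB, -08:30): 2025-02-13 20:28 UTC ≤ query < +∞
8·60 + 53 - 510 = 23 min
23 = 0·1440 + 23; 23 = 0·60 + 23 → 00:23, same day
→ 2025-05-09 00:23 XTB

2025-05-09 00:23 XTB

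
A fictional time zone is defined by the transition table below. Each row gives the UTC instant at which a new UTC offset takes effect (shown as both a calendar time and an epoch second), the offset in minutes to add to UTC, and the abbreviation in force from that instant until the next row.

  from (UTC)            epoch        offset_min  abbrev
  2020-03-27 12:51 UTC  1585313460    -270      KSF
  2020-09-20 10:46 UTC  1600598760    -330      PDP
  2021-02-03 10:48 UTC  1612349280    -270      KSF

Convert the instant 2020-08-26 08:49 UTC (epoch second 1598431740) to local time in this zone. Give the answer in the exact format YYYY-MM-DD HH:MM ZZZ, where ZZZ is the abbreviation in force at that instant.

2020-08-26 04:19 KSF

Query: 2020-08-26 08:49 UTC
Rule 1/3 (KSF, -04:30): 2020-03-27 12:51 UTC ≤ query < 2020-09-20 10:46 UTC
8·60 + 49 - 270 = 259 min
259 = 0·1440 + 259; 259 = 4·60 + 19 → 04:19, same day
→ 2020-08-26 04:19 KSF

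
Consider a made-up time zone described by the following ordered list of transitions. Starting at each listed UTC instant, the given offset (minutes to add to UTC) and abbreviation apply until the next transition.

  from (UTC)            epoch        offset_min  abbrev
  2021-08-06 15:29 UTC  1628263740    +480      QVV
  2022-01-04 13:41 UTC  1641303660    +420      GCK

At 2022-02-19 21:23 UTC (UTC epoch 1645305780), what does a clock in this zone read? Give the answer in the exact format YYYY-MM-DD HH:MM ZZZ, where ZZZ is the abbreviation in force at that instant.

2022-02-20 04:23 GCK

Query: 2022-02-19 21:23 UTC
Rule 2/2 (GCK, +07:00): 2022-01-04 13:41 UTC ≤ query < +∞
21·60 + 23 + 420 = 1703 min
1703 = 1·1440 + 263; 263 = 4·60 + 23 → 04:23, 2022-02-19 + 1 day = 2022-02-20
→ 2022-02-20 04:23 GCK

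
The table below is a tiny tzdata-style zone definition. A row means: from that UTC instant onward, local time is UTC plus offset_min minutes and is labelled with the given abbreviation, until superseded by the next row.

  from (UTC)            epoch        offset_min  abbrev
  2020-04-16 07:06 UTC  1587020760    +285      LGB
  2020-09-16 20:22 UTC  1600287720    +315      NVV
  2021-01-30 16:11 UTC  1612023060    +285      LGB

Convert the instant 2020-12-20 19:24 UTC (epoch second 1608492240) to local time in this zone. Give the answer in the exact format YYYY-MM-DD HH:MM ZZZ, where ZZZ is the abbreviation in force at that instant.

2020-12-21 00:39 NVV

Query: 2020-12-20 19:24 UTC
Rule 2/3 (NVV, +05:15): 2020-09-16 20:22 UTC ≤ query < 2021-01-30 16:11 UTC
19·60 + 24 + 315 = 1479 min
1479 = 1·1440 + 39; 39 = 0·60 + 39 → 00:39, 2020-12-20 + 1 day = 2020-12-21
→ 2020-12-21 00:39 NVV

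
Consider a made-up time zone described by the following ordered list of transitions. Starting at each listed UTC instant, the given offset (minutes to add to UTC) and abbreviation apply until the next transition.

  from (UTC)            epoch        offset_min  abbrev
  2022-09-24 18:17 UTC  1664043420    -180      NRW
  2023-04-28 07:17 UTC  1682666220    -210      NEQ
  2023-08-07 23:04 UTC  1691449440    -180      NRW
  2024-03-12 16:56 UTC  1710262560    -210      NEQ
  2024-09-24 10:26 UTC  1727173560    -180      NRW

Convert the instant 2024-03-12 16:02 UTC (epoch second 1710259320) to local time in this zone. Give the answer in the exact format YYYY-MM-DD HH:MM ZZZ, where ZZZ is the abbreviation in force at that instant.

2024-03-12 13:02 NRW

Query: 2024-03-12 16:02 UTC
Rule 3/5 (NRW, -03:00): 2023-08-07 23:04 UTC ≤ query < 2024-03-12 16:56 UTC
16·60 + 2 - 180 = 782 min
782 = 0·1440 + 782; 782 = 13·60 + 2 → 13:02, same day
→ 2024-03-12 13:02 NRW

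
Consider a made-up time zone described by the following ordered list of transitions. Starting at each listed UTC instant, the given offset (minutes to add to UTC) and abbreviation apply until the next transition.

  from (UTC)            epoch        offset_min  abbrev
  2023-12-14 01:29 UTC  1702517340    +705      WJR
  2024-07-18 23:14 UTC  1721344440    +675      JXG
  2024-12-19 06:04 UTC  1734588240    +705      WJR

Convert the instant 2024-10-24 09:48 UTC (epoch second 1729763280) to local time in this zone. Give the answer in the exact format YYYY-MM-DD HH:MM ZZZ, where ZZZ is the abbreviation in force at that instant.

2024-10-24 21:03 JXG

Query: 2024-10-24 09:48 UTC
Rule 2/3 (JXG, +11:15): 2024-07-18 23:14 UTC ≤ query < 2024-12-19 06:04 UTC
9·60 + 48 + 675 = 1263 min
1263 = 0·1440 + 1263; 1263 = 21·60 + 3 → 21:03, same day
→ 2024-10-24 21:03 JXG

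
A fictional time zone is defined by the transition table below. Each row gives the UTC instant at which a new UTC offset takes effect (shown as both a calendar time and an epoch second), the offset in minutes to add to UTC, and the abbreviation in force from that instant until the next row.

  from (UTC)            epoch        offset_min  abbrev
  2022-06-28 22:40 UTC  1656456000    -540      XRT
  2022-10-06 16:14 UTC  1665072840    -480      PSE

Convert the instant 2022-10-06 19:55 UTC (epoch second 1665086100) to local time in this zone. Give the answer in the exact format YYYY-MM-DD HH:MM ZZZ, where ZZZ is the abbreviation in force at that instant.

2022-10-06 11:55 PSE

Query: 2022-10-06 19:55 UTC
Rule 2/2 (PSE, -08:00): 2022-10-06 16:14 UTC ≤ query < +∞
19·60 + 55 - 480 = 715 min
715 = 0·1440 + 715; 715 = 11·60 + 55 → 11:55, same day
→ 2022-10-06 11:55 PSE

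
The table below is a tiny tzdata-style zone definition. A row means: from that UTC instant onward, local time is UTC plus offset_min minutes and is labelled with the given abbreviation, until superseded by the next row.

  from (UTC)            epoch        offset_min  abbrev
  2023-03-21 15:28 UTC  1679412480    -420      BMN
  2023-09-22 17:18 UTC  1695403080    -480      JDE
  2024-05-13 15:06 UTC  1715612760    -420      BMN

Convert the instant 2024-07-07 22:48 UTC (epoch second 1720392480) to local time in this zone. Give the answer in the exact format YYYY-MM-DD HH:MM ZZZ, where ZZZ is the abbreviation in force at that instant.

2024-07-07 15:48 BMN

Query: 2024-07-07 22:48 UTC
Rule 3/3 (BMN, -07:00): 2024-05-13 15:06 UTC ≤ query < +∞
22·60 + 48 - 420 = 948 min
948 = 0·1440 + 948; 948 = 15·60 + 48 → 15:48, same day
→ 2024-07-07 15:48 BMN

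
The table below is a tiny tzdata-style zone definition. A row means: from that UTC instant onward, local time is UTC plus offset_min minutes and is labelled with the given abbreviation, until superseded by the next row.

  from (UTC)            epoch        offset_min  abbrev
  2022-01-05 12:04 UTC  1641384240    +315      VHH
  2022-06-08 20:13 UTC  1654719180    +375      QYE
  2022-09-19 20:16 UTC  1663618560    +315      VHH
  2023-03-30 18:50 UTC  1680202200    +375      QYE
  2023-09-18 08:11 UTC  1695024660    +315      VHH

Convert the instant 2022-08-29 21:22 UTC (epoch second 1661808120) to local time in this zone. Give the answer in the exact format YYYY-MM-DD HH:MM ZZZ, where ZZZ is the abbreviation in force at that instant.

2022-08-30 03:37 QYE

Query: 2022-08-29 21:22 UTC
Rule 2/5 (QYE, +06:15): 2022-06-08 20:13 UTC ≤ query < 2022-09-19 20:16 UTC
21·60 + 22 + 375 = 1657 min
1657 = 1·1440 + 217; 217 = 3·60 + 37 → 03:37, 2022-08-29 + 1 day = 2022-08-30
→ 2022-08-30 03:37 QYE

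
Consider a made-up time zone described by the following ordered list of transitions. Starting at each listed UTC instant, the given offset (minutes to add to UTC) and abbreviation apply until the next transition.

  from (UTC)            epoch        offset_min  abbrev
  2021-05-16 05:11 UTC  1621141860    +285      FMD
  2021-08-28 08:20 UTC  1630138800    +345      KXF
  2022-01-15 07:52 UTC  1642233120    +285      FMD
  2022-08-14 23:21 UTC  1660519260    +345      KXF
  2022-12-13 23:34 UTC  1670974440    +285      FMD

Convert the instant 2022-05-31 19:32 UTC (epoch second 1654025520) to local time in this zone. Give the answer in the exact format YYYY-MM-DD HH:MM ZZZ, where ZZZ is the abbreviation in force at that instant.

Query: 2022-05-31 19:32 UTC
Rule 3/5 (FMD, +04:45): 2022-01-15 07:52 UTC ≤ query < 2022-08-14 23:21 UTC
19·60 + 32 + 285 = 1457 min
1457 = 1·1440 + 17; 17 = 0·60 + 17 → 00:17, 2022-05-31 + 1 day = 2022-06-01
→ 2022-06-01 00:17 FMD

2022-06-01 00:17 FMD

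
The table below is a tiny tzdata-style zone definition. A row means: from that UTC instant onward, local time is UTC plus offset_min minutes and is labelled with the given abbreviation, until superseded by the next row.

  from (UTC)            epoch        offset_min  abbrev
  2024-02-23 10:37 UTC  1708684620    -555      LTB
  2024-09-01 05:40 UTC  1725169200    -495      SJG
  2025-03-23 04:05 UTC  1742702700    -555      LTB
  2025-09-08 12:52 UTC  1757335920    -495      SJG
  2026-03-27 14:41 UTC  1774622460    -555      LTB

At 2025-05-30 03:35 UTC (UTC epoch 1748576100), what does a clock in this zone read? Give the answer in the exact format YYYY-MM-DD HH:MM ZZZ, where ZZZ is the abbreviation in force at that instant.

2025-05-29 18:20 LTB

Query: 2025-05-30 03:35 UTC
Rule 3/5 (LTB, -09:15): 2025-03-23 04:05 UTC ≤ query < 2025-09-08 12:52 UTC
3·60 + 35 - 555 = -340 min
-340 = -1·1440 + 1100; 1100 = 18·60 + 20 → 18:20, 2025-05-30 - 1 day = 2025-05-29
→ 2025-05-29 18:20 LTB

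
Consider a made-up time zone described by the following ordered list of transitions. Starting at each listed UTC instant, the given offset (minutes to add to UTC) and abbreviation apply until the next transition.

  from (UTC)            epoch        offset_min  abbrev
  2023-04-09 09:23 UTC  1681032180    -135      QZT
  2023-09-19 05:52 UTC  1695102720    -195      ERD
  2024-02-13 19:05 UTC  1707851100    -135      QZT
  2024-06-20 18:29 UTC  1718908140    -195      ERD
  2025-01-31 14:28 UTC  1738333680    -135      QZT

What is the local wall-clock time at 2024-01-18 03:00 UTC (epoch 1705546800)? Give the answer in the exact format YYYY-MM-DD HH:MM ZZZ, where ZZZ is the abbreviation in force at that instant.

Query: 2024-01-18 03:00 UTC
Rule 2/5 (ERD, -03:15): 2023-09-19 05:52 UTC ≤ query < 2024-02-13 19:05 UTC
3·60 + 0 - 195 = -15 min
-15 = -1·1440 + 1425; 1425 = 23·60 + 45 → 23:45, 2024-01-18 - 1 day = 2024-01-17
→ 2024-01-17 23:45 ERD

2024-01-17 23:45 ERD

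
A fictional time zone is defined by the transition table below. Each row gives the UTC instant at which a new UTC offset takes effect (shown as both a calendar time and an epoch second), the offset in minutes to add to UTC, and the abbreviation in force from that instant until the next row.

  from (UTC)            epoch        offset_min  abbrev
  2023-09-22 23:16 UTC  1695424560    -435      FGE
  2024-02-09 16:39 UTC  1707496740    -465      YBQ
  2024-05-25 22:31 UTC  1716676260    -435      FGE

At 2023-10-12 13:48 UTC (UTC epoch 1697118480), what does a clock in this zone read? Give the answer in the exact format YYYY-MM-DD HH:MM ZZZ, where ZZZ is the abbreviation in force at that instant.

2023-10-12 06:33 FGE

Query: 2023-10-12 13:48 UTC
Rule 1/3 (FGE, -07:15): 2023-09-22 23:16 UTC ≤ query < 2024-02-09 16:39 UTC
13·60 + 48 - 435 = 393 min
393 = 0·1440 + 393; 393 = 6·60 + 33 → 06:33, same day
→ 2023-10-12 06:33 FGE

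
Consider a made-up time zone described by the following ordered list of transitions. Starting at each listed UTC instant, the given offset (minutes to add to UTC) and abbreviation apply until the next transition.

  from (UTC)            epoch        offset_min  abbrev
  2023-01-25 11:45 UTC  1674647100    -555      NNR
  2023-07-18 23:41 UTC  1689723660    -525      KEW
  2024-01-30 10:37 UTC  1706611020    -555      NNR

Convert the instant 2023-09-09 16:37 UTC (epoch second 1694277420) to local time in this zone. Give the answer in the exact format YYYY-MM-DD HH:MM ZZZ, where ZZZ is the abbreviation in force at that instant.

2023-09-09 07:52 KEW

Query: 2023-09-09 16:37 UTC
Rule 2/3 (KEW, -08:45): 2023-07-18 23:41 UTC ≤ query < 2024-01-30 10:37 UTC
16·60 + 37 - 525 = 472 min
472 = 0·1440 + 472; 472 = 7·60 + 52 → 07:52, same day
→ 2023-09-09 07:52 KEW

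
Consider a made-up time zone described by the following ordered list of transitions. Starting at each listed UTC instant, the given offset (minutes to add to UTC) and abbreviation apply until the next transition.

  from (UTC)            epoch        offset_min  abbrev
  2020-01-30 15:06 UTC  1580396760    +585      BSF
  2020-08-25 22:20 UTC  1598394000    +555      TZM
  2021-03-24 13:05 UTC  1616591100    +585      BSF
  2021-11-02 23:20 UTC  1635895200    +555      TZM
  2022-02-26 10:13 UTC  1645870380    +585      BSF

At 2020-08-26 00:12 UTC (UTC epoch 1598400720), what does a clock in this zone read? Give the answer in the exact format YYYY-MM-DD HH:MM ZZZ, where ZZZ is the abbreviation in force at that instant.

Query: 2020-08-26 00:12 UTC
Rule 2/5 (TZM, +09:15): 2020-08-25 22:20 UTC ≤ query < 2021-03-24 13:05 UTC
0·60 + 12 + 555 = 567 min
567 = 0·1440 + 567; 567 = 9·60 + 27 → 09:27, same day
→ 2020-08-26 09:27 TZM

2020-08-26 09:27 TZM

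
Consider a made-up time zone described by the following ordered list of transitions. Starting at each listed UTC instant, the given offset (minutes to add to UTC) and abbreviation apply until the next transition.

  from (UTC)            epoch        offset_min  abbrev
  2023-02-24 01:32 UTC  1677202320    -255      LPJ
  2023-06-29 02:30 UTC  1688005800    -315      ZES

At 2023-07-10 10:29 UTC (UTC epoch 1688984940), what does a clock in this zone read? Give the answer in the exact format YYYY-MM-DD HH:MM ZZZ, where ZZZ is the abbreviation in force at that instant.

2023-07-10 05:14 ZES

Query: 2023-07-10 10:29 UTC
Rule 2/2 (ZES, -05:15): 2023-06-29 02:30 UTC ≤ query < +∞
10·60 + 29 - 315 = 314 min
314 = 0·1440 + 314; 314 = 5·60 + 14 → 05:14, same day
→ 2023-07-10 05:14 ZES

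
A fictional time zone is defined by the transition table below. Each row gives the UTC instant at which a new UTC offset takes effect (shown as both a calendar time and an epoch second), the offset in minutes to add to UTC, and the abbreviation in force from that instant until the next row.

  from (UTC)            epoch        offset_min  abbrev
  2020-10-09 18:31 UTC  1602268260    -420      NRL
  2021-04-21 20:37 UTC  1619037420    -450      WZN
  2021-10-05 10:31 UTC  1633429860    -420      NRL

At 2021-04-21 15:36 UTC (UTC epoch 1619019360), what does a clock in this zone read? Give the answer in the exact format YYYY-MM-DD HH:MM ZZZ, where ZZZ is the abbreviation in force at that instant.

Query: 2021-04-21 15:36 UTC
Rule 1/3 (NRL, -07:00): 2020-10-09 18:31 UTC ≤ query < 2021-04-21 20:37 UTC
15·60 + 36 - 420 = 516 min
516 = 0·1440 + 516; 516 = 8·60 + 36 → 08:36, same day
→ 2021-04-21 08:36 NRL

2021-04-21 08:36 NRL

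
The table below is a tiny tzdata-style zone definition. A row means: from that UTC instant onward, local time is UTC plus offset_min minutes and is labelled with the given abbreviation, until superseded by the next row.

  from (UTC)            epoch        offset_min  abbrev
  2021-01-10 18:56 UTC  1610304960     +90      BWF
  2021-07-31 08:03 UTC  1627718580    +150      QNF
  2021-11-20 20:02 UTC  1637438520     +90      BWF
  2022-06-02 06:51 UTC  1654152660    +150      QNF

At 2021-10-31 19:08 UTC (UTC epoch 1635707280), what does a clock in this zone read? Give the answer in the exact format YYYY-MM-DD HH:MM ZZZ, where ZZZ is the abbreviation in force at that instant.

2021-10-31 21:38 QNF

Query: 2021-10-31 19:08 UTC
Rule 2/4 (QNF, +02:30): 2021-07-31 08:03 UTC ≤ query < 2021-11-20 20:02 UTC
19·60 + 8 + 150 = 1298 min
1298 = 0·1440 + 1298; 1298 = 21·60 + 38 → 21:38, same day
→ 2021-10-31 21:38 QNF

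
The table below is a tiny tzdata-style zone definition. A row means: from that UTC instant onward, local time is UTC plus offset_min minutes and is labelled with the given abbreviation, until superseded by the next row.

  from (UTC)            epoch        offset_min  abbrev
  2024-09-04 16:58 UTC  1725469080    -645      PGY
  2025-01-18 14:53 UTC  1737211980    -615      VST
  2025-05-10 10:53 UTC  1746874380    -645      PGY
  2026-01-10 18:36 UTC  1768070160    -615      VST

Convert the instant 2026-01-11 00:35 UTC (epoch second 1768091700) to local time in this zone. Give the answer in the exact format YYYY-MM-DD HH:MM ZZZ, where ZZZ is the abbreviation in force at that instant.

2026-01-10 14:20 VST

Query: 2026-01-11 00:35 UTC
Rule 4/4 (VST, -10:15): 2026-01-10 18:36 UTC ≤ query < +∞
0·60 + 35 - 615 = -580 min
-580 = -1·1440 + 860; 860 = 14·60 + 20 → 14:20, 2026-01-11 - 1 day = 2026-01-10
→ 2026-01-10 14:20 VST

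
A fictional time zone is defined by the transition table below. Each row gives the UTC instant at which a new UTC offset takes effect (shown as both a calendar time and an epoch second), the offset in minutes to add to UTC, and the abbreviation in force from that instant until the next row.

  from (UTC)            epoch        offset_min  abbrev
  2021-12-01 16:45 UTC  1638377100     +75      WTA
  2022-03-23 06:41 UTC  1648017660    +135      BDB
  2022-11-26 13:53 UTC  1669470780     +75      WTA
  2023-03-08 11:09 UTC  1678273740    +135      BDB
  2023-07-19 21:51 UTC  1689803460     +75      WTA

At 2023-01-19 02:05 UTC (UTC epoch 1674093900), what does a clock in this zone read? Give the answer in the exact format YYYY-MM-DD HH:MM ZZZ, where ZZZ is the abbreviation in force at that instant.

2023-01-19 03:20 WTA

Query: 2023-01-19 02:05 UTC
Rule 3/5 (WTA, +01:15): 2022-11-26 13:53 UTC ≤ query < 2023-03-08 11:09 UTC
2·60 + 5 + 75 = 200 min
200 = 0·1440 + 200; 200 = 3·60 + 20 → 03:20, same day
→ 2023-01-19 03:20 WTA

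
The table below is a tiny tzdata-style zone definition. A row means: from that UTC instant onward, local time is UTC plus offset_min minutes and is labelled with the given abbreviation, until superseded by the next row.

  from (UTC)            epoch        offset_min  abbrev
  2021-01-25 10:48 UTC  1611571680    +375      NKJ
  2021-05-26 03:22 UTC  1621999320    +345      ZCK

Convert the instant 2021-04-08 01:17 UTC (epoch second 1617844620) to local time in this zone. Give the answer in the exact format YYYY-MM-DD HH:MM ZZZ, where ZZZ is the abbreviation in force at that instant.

Query: 2021-04-08 01:17 UTC
Rule 1/2 (NKJ, +06:15): 2021-01-25 10:48 UTC ≤ query < 2021-05-26 03:22 UTC
1·60 + 17 + 375 = 452 min
452 = 0·1440 + 452; 452 = 7·60 + 32 → 07:32, same day
→ 2021-04-08 07:32 NKJ

2021-04-08 07:32 NKJ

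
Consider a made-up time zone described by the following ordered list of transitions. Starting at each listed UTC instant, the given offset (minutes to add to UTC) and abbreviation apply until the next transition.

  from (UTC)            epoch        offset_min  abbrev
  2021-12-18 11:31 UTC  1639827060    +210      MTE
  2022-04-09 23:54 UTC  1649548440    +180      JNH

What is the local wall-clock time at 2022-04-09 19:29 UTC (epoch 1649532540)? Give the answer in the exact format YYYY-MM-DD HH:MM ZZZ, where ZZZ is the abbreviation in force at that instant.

2022-04-09 22:59 MTE

Query: 2022-04-09 19:29 UTC
Rule 1/2 (MTE, +03:30): 2021-12-18 11:31 UTC ≤ query < 2022-04-09 23:54 UTC
19·60 + 29 + 210 = 1379 min
1379 = 0·1440 + 1379; 1379 = 22·60 + 59 → 22:59, same day
→ 2022-04-09 22:59 MTE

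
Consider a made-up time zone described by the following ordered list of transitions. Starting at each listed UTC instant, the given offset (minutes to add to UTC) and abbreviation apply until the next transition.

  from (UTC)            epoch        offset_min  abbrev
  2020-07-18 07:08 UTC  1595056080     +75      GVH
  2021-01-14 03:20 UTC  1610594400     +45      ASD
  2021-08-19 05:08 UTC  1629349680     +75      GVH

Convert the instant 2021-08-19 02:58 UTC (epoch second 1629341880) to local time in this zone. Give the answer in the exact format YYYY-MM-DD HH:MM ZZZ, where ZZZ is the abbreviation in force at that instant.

2021-08-19 03:43 ASD

Query: 2021-08-19 02:58 UTC
Rule 2/3 (ASD, +00:45): 2021-01-14 03:20 UTC ≤ query < 2021-08-19 05:08 UTC
2·60 + 58 + 45 = 223 min
223 = 0·1440 + 223; 223 = 3·60 + 43 → 03:43, same day
→ 2021-08-19 03:43 ASD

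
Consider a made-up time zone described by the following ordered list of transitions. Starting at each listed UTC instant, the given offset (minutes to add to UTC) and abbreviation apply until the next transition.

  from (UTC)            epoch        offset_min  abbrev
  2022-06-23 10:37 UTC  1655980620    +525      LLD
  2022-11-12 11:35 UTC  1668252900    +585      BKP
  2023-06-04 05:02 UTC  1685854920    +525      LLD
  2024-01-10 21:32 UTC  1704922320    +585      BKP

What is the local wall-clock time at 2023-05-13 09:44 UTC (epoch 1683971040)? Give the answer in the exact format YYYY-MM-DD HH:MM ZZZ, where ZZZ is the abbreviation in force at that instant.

Query: 2023-05-13 09:44 UTC
Rule 2/4 (BKP, +09:45): 2022-11-12 11:35 UTC ≤ query < 2023-06-04 05:02 UTC
9·60 + 44 + 585 = 1169 min
1169 = 0·1440 + 1169; 1169 = 19·60 + 29 → 19:29, same day
→ 2023-05-13 19:29 BKP

2023-05-13 19:29 BKP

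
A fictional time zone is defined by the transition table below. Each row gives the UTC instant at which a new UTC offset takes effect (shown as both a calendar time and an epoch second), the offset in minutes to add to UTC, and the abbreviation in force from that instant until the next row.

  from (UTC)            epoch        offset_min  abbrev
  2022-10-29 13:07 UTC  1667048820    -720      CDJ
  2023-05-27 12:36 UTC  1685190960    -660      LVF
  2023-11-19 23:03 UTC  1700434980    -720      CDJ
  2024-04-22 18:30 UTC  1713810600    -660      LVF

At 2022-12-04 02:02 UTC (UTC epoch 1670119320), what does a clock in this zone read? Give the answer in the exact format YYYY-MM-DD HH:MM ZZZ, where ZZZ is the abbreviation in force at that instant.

2022-12-03 14:02 CDJ

Query: 2022-12-04 02:02 UTC
Rule 1/4 (CDJ, -12:00): 2022-10-29 13:07 UTC ≤ query < 2023-05-27 12:36 UTC
2·60 + 2 - 720 = -598 min
-598 = -1·1440 + 842; 842 = 14·60 + 2 → 14:02, 2022-12-04 - 1 day = 2022-12-03
→ 2022-12-03 14:02 CDJ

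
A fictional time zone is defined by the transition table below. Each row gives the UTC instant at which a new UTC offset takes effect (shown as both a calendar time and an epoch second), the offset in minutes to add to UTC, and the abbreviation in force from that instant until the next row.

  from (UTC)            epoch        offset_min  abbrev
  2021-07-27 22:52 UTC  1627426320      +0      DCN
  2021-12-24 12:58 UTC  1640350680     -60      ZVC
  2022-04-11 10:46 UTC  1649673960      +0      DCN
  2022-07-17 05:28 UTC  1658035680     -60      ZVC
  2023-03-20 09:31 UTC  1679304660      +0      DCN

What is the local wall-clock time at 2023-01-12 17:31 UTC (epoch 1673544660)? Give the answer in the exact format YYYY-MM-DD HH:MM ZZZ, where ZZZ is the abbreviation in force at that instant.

2023-01-12 16:31 ZVC

Query: 2023-01-12 17:31 UTC
Rule 4/5 (ZVC, -01:00): 2022-07-17 05:28 UTC ≤ query < 2023-03-20 09:31 UTC
17·60 + 31 - 60 = 991 min
991 = 0·1440 + 991; 991 = 16·60 + 31 → 16:31, same day
→ 2023-01-12 16:31 ZVC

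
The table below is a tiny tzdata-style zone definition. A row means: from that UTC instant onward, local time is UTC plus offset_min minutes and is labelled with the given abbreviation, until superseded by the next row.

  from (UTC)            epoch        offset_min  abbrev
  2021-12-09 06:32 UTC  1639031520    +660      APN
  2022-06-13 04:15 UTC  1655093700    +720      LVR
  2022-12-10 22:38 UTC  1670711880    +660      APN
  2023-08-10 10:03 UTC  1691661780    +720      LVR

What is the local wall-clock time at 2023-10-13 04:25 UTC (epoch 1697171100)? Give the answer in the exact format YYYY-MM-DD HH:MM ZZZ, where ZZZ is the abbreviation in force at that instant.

Query: 2023-10-13 04:25 UTC
Rule 4/4 (LVR, +12:00): 2023-08-10 10:03 UTC ≤ query < +∞
4·60 + 25 + 720 = 985 min
985 = 0·1440 + 985; 985 = 16·60 + 25 → 16:25, same day
→ 2023-10-13 16:25 LVR

2023-10-13 16:25 LVR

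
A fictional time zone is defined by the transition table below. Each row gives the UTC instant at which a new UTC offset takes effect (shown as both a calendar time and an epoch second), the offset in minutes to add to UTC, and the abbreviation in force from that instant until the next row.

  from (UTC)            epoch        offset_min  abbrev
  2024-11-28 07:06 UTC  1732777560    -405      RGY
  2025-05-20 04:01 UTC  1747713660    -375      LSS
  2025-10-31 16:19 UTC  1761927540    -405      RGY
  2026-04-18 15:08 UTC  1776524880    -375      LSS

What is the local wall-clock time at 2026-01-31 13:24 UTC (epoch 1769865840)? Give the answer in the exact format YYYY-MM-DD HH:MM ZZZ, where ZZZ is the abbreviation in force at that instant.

2026-01-31 06:39 RGY

Query: 2026-01-31 13:24 UTC
Rule 3/4 (RGY, -06:45): 2025-10-31 16:19 UTC ≤ query < 2026-04-18 15:08 UTC
13·60 + 24 - 405 = 399 min
399 = 0·1440 + 399; 399 = 6·60 + 39 → 06:39, same day
→ 2026-01-31 06:39 RGY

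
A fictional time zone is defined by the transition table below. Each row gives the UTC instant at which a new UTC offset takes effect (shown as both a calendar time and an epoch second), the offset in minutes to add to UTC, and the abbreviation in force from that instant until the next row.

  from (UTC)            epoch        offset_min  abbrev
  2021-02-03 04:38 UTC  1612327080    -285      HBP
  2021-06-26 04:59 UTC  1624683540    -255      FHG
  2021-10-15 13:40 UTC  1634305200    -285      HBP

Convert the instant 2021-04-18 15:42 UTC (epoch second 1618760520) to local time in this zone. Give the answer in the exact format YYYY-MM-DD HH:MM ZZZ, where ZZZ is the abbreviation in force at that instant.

2021-04-18 10:57 HBP

Query: 2021-04-18 15:42 UTC
Rule 1/3 (HBP, -04:45): 2021-02-03 04:38 UTC ≤ query < 2021-06-26 04:59 UTC
15·60 + 42 - 285 = 657 min
657 = 0·1440 + 657; 657 = 10·60 + 57 → 10:57, same day
→ 2021-04-18 10:57 HBP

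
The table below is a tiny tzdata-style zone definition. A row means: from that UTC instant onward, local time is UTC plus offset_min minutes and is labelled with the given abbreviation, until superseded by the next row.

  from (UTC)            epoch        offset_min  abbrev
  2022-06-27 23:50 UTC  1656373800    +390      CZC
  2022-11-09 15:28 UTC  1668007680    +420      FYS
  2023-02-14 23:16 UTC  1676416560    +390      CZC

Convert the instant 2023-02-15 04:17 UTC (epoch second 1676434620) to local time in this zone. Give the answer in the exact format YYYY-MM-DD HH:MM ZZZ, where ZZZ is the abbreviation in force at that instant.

2023-02-15 10:47 CZC

Query: 2023-02-15 04:17 UTC
Rule 3/3 (CZC, +06:30): 2023-02-14 23:16 UTC ≤ query < +∞
4·60 + 17 + 390 = 647 min
647 = 0·1440 + 647; 647 = 10·60 + 47 → 10:47, same day
→ 2023-02-15 10:47 CZC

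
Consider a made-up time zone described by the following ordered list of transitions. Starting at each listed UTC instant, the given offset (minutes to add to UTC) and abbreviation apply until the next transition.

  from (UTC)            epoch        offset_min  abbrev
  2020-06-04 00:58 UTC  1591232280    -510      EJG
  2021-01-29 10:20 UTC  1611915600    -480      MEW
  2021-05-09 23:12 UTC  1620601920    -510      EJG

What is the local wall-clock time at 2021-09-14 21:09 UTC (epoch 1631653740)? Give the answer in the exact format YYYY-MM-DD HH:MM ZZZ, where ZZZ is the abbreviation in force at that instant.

Query: 2021-09-14 21:09 UTC
Rule 3/3 (EJG, -08:30): 2021-05-09 23:12 UTC ≤ query < +∞
21·60 + 9 - 510 = 759 min
759 = 0·1440 + 759; 759 = 12·60 + 39 → 12:39, same day
→ 2021-09-14 12:39 EJG

2021-09-14 12:39 EJG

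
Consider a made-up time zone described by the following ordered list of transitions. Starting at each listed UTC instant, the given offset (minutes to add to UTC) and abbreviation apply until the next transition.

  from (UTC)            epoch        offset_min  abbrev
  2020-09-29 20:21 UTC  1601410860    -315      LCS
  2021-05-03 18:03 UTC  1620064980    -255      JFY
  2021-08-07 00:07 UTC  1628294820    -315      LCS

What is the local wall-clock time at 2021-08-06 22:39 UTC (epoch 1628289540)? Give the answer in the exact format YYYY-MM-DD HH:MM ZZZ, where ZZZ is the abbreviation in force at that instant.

2021-08-06 18:24 JFY

Query: 2021-08-06 22:39 UTC
Rule 2/3 (JFY, -04:15): 2021-05-03 18:03 UTC ≤ query < 2021-08-07 00:07 UTC
22·60 + 39 - 255 = 1104 min
1104 = 0·1440 + 1104; 1104 = 18·60 + 24 → 18:24, same day
→ 2021-08-06 18:24 JFY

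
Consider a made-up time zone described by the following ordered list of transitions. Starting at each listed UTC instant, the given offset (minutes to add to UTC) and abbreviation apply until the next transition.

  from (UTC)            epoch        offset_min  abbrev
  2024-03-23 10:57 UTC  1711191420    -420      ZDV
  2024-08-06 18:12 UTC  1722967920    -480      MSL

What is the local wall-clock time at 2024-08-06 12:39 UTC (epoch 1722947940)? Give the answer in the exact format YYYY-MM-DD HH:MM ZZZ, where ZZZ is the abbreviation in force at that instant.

Query: 2024-08-06 12:39 UTC
Rule 1/2 (ZDV, -07:00): 2024-03-23 10:57 UTC ≤ query < 2024-08-06 18:12 UTC
12·60 + 39 - 420 = 339 min
339 = 0·1440 + 339; 339 = 5·60 + 39 → 05:39, same day
→ 2024-08-06 05:39 ZDV

2024-08-06 05:39 ZDV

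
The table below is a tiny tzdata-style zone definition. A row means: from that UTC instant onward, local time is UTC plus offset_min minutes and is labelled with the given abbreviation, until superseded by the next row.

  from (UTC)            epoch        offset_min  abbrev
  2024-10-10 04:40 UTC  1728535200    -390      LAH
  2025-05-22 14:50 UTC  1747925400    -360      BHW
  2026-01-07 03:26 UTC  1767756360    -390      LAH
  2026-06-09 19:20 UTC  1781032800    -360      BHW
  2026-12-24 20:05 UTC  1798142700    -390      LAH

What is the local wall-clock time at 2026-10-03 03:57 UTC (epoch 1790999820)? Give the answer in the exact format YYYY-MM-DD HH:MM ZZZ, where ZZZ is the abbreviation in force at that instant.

2026-10-02 21:57 BHW

Query: 2026-10-03 03:57 UTC
Rule 4/5 (BHW, -06:00): 2026-06-09 19:20 UTC ≤ query < 2026-12-24 20:05 UTC
3·60 + 57 - 360 = -123 min
-123 = -1·1440 + 1317; 1317 = 21·60 + 57 → 21:57, 2026-10-03 - 1 day = 2026-10-02
→ 2026-10-02 21:57 BHW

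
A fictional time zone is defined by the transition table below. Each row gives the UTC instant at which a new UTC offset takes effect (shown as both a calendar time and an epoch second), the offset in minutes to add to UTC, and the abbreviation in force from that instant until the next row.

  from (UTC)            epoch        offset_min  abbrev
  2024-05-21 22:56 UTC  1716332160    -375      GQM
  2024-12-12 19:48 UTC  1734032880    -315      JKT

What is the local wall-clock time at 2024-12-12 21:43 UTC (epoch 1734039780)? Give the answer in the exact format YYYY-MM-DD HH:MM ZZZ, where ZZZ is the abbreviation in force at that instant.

Query: 2024-12-12 21:43 UTC
Rule 2/2 (JKT, -05:15): 2024-12-12 19:48 UTC ≤ query < +∞
21·60 + 43 - 315 = 988 min
988 = 0·1440 + 988; 988 = 16·60 + 28 → 16:28, same day
→ 2024-12-12 16:28 JKT

2024-12-12 16:28 JKT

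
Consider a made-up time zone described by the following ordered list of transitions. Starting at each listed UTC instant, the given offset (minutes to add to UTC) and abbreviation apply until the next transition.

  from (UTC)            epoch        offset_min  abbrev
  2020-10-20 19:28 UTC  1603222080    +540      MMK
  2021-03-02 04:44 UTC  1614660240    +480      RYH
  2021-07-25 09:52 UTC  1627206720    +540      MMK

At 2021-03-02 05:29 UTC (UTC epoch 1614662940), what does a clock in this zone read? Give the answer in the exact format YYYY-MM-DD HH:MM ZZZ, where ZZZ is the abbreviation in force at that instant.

Query: 2021-03-02 05:29 UTC
Rule 2/3 (RYH, +08:00): 2021-03-02 04:44 UTC ≤ query < 2021-07-25 09:52 UTC
5·60 + 29 + 480 = 809 min
809 = 0·1440 + 809; 809 = 13·60 + 29 → 13:29, same day
→ 2021-03-02 13:29 RYH

2021-03-02 13:29 RYH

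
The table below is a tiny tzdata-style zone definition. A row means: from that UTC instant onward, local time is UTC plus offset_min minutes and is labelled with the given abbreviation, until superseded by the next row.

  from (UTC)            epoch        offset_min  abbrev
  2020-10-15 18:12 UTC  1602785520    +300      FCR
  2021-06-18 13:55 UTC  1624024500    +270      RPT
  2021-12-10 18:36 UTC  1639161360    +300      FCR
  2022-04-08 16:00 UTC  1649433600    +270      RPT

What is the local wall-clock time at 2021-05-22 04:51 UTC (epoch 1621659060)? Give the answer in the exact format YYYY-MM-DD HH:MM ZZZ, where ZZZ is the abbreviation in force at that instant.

2021-05-22 09:51 FCR

Query: 2021-05-22 04:51 UTC
Rule 1/4 (FCR, +05:00): 2020-10-15 18:12 UTC ≤ query < 2021-06-18 13:55 UTC
4·60 + 51 + 300 = 591 min
591 = 0·1440 + 591; 591 = 9·60 + 51 → 09:51, same day
→ 2021-05-22 09:51 FCR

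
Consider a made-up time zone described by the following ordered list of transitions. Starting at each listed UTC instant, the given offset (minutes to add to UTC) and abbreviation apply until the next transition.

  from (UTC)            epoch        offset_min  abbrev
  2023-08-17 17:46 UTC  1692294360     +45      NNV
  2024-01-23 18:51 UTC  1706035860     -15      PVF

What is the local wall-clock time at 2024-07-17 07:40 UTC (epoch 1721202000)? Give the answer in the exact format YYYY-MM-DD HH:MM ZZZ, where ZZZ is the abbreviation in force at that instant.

Query: 2024-07-17 07:40 UTC
Rule 2/2 (PVF, -00:15): 2024-01-23 18:51 UTC ≤ query < +∞
7·60 + 40 - 15 = 445 min
445 = 0·1440 + 445; 445 = 7·60 + 25 → 07:25, same day
→ 2024-07-17 07:25 PVF

2024-07-17 07:25 PVF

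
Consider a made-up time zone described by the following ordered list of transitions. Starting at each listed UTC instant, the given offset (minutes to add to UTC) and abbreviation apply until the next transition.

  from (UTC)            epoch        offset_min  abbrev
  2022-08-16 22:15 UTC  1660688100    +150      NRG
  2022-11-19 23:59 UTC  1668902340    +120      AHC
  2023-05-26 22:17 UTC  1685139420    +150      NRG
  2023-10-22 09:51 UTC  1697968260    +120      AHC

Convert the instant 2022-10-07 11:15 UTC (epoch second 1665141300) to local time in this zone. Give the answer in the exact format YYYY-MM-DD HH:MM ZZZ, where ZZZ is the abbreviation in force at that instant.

2022-10-07 13:45 NRG

Query: 2022-10-07 11:15 UTC
Rule 1/4 (NRG, +02:30): 2022-08-16 22:15 UTC ≤ query < 2022-11-19 23:59 UTC
11·60 + 15 + 150 = 825 min
825 = 0·1440 + 825; 825 = 13·60 + 45 → 13:45, same day
→ 2022-10-07 13:45 NRG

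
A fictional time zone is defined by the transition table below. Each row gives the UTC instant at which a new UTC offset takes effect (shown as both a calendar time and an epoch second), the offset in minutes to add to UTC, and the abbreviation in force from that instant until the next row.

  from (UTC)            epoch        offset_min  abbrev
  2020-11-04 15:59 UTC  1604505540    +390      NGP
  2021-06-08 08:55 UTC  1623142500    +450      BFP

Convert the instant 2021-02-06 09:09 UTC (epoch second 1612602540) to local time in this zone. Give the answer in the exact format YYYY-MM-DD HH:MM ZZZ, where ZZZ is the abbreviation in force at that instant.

2021-02-06 15:39 NGP

Query: 2021-02-06 09:09 UTC
Rule 1/2 (NGP, +06:30): 2020-11-04 15:59 UTC ≤ query < 2021-06-08 08:55 UTC
9·60 + 9 + 390 = 939 min
939 = 0·1440 + 939; 939 = 15·60 + 39 → 15:39, same day
→ 2021-02-06 15:39 NGP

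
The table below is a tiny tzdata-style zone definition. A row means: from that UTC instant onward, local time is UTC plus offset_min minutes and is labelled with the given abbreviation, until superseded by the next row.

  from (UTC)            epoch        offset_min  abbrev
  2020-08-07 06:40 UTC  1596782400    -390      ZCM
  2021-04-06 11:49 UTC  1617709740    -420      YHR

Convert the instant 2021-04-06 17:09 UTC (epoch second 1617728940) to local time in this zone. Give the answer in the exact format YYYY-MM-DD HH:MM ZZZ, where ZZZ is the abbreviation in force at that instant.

2021-04-06 10:09 YHR

Query: 2021-04-06 17:09 UTC
Rule 2/2 (YHR, -07:00): 2021-04-06 11:49 UTC ≤ query < +∞
17·60 + 9 - 420 = 609 min
609 = 0·1440 + 609; 609 = 10·60 + 9 → 10:09, same day
→ 2021-04-06 10:09 YHR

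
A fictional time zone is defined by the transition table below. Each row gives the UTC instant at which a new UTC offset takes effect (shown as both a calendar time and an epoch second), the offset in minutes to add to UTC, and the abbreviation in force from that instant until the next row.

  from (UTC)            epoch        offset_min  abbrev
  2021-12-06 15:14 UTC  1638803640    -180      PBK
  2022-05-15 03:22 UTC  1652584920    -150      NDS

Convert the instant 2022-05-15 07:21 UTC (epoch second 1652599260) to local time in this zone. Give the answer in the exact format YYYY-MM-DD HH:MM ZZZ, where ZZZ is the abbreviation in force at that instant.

2022-05-15 04:51 NDS

Query: 2022-05-15 07:21 UTC
Rule 2/2 (NDS, -02:30): 2022-05-15 03:22 UTC ≤ query < +∞
7·60 + 21 - 150 = 291 min
291 = 0·1440 + 291; 291 = 4·60 + 51 → 04:51, same day
→ 2022-05-15 04:51 NDS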